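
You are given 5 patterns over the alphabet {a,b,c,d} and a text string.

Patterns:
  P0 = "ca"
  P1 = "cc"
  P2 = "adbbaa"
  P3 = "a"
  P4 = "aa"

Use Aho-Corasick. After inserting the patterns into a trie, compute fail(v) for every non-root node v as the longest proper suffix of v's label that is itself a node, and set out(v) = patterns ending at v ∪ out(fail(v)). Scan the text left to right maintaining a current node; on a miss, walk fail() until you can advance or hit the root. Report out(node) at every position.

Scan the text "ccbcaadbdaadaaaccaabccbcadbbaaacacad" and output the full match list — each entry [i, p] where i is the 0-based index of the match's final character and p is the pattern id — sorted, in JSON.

Build:
Trie nodes:
  0='ε' goto a→4 c→1
  1='c' goto a→2 c→3
  2='ca' goto ·  [P0 ends]
  3='cc' goto ·  [P1 ends]
  4='a' goto a→10 d→5  [P3 ends]
  5='ad' goto b→6
  6='adb' goto b→7
  7='adbb' goto a→8
  8='adbba' goto a→9
  9='adbbaa' goto ·  [P2 ends]
  10='aa' goto ·  [P4 ends]

BFS fail/out derivation:
  fail(1) 'c': from fail(0)=0 chase 'c': 0 ⇒ 0;  out=∅∪out(0)=∅
  fail(4) 'a': from fail(0)=0 chase 'a': 0 ⇒ 0;  out={3}∪out(0)={3}
  fail(2) 'ca': from fail(1)=0 chase 'a': 0 ⇒ 4;  out={0}∪out(4)={0,3}
  fail(3) 'cc': from fail(1)=0 chase 'c': 0 ⇒ 1;  out={1}∪out(1)={1}
  fail(5) 'ad': from fail(4)=0 chase 'd': 0 ⇒ 0;  out=∅∪out(0)=∅
  fail(10) 'aa': from fail(4)=0 chase 'a': 0 ⇒ 4;  out={4}∪out(4)={3,4}
  fail(6) 'adb': from fail(5)=0 chase 'b': 0 ⇒ 0;  out=∅∪out(0)=∅
  fail(7) 'adbb': from fail(6)=0 chase 'b': 0 ⇒ 0;  out=∅∪out(0)=∅
  fail(8) 'adbba': from fail(7)=0 chase 'a': 0 ⇒ 4;  out=∅∪out(4)={3}
  fail(9) 'adbbaa': from fail(8)=4 chase 'a': 4 ⇒ 10;  out={2}∪out(10)={2,3,4}

Run:
i=0 'c': node 0→1
i=1 'c': node 1→3  → match P1@[0:1]
i=2 'b': node 3→0 (via fail)
i=3 'c': node 0→1
i=4 'a': node 1→2  → match P0@[3:4],P3@[4:4]
i=5 'a': node 2→10 (via fail)  → match P3@[5:5],P4@[4:5]
i=6 'd': node 10→5 (via fail)
i=7 'b': node 5→6
i=8 'd': node 6→0 (via fail)
i=9 'a': node 0→4  → match P3@[9:9]
i=10 'a': node 4→10  → match P3@[10:10],P4@[9:10]
i=11 'd': node 10→5 (via fail)
i=12 'a': node 5→4 (via fail)  → match P3@[12:12]
i=13 'a': node 4→10  → match P3@[13:13],P4@[12:13]
i=14 'a': node 10→10 (via fail)  → match P3@[14:14],P4@[13:14]
i=15 'c': node 10→1 (via fail)
i=16 'c': node 1→3  → match P1@[15:16]
i=17 'a': node 3→2 (via fail)  → match P0@[16:17],P3@[17:17]
i=18 'a': node 2→10 (via fail)  → match P3@[18:18],P4@[17:18]
i=19 'b': node 10→0 (via fail)
i=20 'c': node 0→1
i=21 'c': node 1→3  → match P1@[20:21]
i=22 'b': node 3→0 (via fail)
i=23 'c': node 0→1
i=24 'a': node 1→2  → match P0@[23:24],P3@[24:24]
i=25 'd': node 2→5 (via fail)
i=26 'b': node 5→6
i=27 'b': node 6→7
i=28 'a': node 7→8  → match P3@[28:28]
i=29 'a': node 8→9  → match P2@[24:29],P3@[29:29],P4@[28:29]
i=30 'a': node 9→10 (via fail)  → match P3@[30:30],P4@[29:30]
i=31 'c': node 10→1 (via fail)
i=32 'a': node 1→2  → match P0@[31:32],P3@[32:32]
i=33 'c': node 2→1 (via fail)
i=34 'a': node 1→2  → match P0@[33:34],P3@[34:34]
i=35 'd': node 2→5 (via fail)

Result: [[1,1],[4,0],[4,3],[5,3],[5,4],[9,3],[10,3],[10,4],[12,3],[13,3],[13,4],[14,3],[14,4],[16,1],[17,0],[17,3],[18,3],[18,4],[21,1],[24,0],[24,3],[28,3],[29,2],[29,3],[29,4],[30,3],[30,4],[32,0],[32,3],[34,0],[34,3]]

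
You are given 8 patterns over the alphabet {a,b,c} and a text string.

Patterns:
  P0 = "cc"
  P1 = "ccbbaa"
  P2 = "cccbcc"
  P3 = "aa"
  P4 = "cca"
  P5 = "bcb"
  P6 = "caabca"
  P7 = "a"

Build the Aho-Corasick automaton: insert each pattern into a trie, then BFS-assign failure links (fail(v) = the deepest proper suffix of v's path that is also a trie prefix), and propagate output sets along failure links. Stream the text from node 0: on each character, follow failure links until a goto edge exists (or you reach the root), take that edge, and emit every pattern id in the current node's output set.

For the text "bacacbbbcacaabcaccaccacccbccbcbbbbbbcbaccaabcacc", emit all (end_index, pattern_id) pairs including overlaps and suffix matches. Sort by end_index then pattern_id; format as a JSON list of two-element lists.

Build:
Trie nodes:
  n0 'ε': a→11 b→14 c→1
  n1 'c': a→17 c→2
  n2 'cc': a→13 b→3 c→7  [P0 ends]
  n3 'ccb': b→4
  n4 'ccbb': a→5
  n5 'ccbba': a→6
  n6 'ccbbaa': ·  [P1 ends]
  n7 'ccc': b→8
  n8 'cccb': c→9
  n9 'cccbc': c→10
  n10 'cccbcc': ·  [P2 ends]
  n11 'a': a→12  [P7 ends]
  n12 'aa': ·  [P3 ends]
  n13 'cca': ·  [P4 ends]
  n14 'b': c→15
  n15 'bc': b→16
  n16 'bcb': ·  [P5 ends]
  n17 'ca': a→18
  n18 'caa': b→19
  n19 'caab': c→20
  n20 'caabc': a→21
  n21 'caabca': ·  [P6 ends]

Failure links (BFS by depth):
  n1('c'): parent n0 fail=0; on 'c' 0 → fail=0;  out ∅∪∅=∅
  n11('a'): parent n0 fail=0; on 'a' 0 → fail=0;  out {7}∪∅={7}
  n14('b'): parent n0 fail=0; on 'b' 0 → fail=0;  out ∅∪∅=∅
  n2('cc'): parent n1 fail=0; on 'c' 0 → fail=1;  out {0}∪∅={0}
  n12('aa'): parent n11 fail=0; on 'a' 0 → fail=11;  out {3}∪{7}={3,7}
  n15('bc'): parent n14 fail=0; on 'c' 0 → fail=1;  out ∅∪∅=∅
  n17('ca'): parent n1 fail=0; on 'a' 0 → fail=11;  out ∅∪{7}={7}
  n3('ccb'): parent n2 fail=1; on 'b' 1→0 → fail=14;  out ∅∪∅=∅
  n7('ccc'): parent n2 fail=1; on 'c' 1 → fail=2;  out ∅∪{0}={0}
  n13('cca'): parent n2 fail=1; on 'a' 1 → fail=17;  out {4}∪{7}={4,7}
  n16('bcb'): parent n15 fail=1; on 'b' 1→0 → fail=14;  out {5}∪∅={5}
  n18('caa'): parent n17 fail=11; on 'a' 11 → fail=12;  out ∅∪{3,7}={3,7}
  n4('ccbb'): parent n3 fail=14; on 'b' 14→0 → fail=14;  out ∅∪∅=∅
  n8('cccb'): parent n7 fail=2; on 'b' 2 → fail=3;  out ∅∪∅=∅
  n19('caab'): parent n18 fail=12; on 'b' 12→11→0 → fail=14;  out ∅∪∅=∅
  n5('ccbba'): parent n4 fail=14; on 'a' 14→0 → fail=11;  out ∅∪{7}={7}
  n9('cccbc'): parent n8 fail=3; on 'c' 3→14 → fail=15;  out ∅∪∅=∅
  n20('caabc'): parent n19 fail=14; on 'c' 14 → fail=15;  out ∅∪∅=∅
  n6('ccbbaa'): parent n5 fail=11; on 'a' 11 → fail=12;  out {1}∪{3,7}={1,3,7}
  n10('cccbcc'): parent n9 fail=15; on 'c' 15→1 → fail=2;  out {2}∪{0}={0,2}
  n21('caabca'): parent n20 fail=15; on 'a' 15→1 → fail=17;  out {6}∪{7}={6,7}

Scan:
i=0 'b': node 0→14
i=1 'a': node 14→11 (fail-walked)  → match P7@[1:1]
i=2 'c': node 11→1 (fail-walked)
i=3 'a': node 1→17  → match P7@[3:3]
i=4 'c': node 17→1 (fail-walked)
i=5 'b': node 1→14 (fail-walked)
i=6 'b': node 14→14 (fail-walked)
i=7 'b': node 14→14 (fail-walked)
i=8 'c': node 14→15
i=9 'a': node 15→17 (fail-walked)  → match P7@[9:9]
i=10 'c': node 17→1 (fail-walked)
i=11 'a': node 1→17  → match P7@[11:11]
i=12 'a': node 17→18  → match P3@[11:12],P7@[12:12]
i=13 'b': node 18→19
i=14 'c': node 19→20
i=15 'a': node 20→21  → match P6@[10:15],P7@[15:15]
i=16 'c': node 21→1 (fail-walked)
i=17 'c': node 1→2  → match P0@[16:17]
i=18 'a': node 2→13  → match P4@[16:18],P7@[18:18]
i=19 'c': node 13→1 (fail-walked)
i=20 'c': node 1→2  → match P0@[19:20]
i=21 'a': node 2→13  → match P4@[19:21],P7@[21:21]
i=22 'c': node 13→1 (fail-walked)
i=23 'c': node 1→2  → match P0@[22:23]
i=24 'c': node 2→7  → match P0@[23:24]
i=25 'b': node 7→8
i=26 'c': node 8→9
i=27 'c': node 9→10  → match P0@[26:27],P2@[22:27]
i=28 'b': node 10→3 (fail-walked)
i=29 'c': node 3→15 (fail-walked)
i=30 'b': node 15→16  → match P5@[28:30]
i=31 'b': node 16→14 (fail-walked)
i=32 'b': node 14→14 (fail-walked)
i=33 'b': node 14→14 (fail-walked)
i=34 'b': node 14→14 (fail-walked)
i=35 'b': node 14→14 (fail-walked)
i=36 'c': node 14→15
i=37 'b': node 15→16  → match P5@[35:37]
i=38 'a': node 16→11 (fail-walked)  → match P7@[38:38]
i=39 'c': node 11→1 (fail-walked)
i=40 'c': node 1→2  → match P0@[39:40]
i=41 'a': node 2→13  → match P4@[39:41],P7@[41:41]
i=42 'a': node 13→18 (fail-walked)  → match P3@[41:42],P7@[42:42]
i=43 'b': node 18→19
i=44 'c': node 19→20
i=45 'a': node 20→21  → match P6@[40:45],P7@[45:45]
i=46 'c': node 21→1 (fail-walked)
i=47 'c': node 1→2  → match P0@[46:47]

Matches: [[1,7],[3,7],[9,7],[11,7],[12,3],[12,7],[15,6],[15,7],[17,0],[18,4],[18,7],[20,0],[21,4],[21,7],[23,0],[24,0],[27,0],[27,2],[30,5],[37,5],[38,7],[40,0],[41,4],[41,7],[42,3],[42,7],[45,6],[45,7],[47,0]]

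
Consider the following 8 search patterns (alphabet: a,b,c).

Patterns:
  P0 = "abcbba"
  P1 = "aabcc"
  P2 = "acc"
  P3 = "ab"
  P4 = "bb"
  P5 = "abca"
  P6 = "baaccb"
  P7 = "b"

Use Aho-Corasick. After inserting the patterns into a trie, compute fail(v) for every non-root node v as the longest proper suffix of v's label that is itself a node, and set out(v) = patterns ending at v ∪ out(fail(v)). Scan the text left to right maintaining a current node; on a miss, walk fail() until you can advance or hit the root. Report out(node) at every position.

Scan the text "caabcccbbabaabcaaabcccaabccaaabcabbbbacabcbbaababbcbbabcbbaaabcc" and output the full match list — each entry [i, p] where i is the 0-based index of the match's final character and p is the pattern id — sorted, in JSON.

Construct AC machine:
Trie (insert patterns):
  n0 'ε': a→1 b→13
  n1 'a': a→7 b→2 c→11
  n2 'ab': c→3  [P3 ends]
  n3 'abc': a→15 b→4
  n4 'abcb': b→5
  n5 'abcbb': a→6
  n6 'abcbba': ·  [P0 ends]
  n7 'aa': b→8
  n8 'aab': c→9
  n9 'aabc': c→10
  n10 'aabcc': ·  [P1 ends]
  n11 'ac': c→12
  n12 'acc': ·  [P2 ends]
  n13 'b': a→16 b→14  [P7 ends]
  n14 'bb': ·  [P4 ends]
  n15 'abca': ·  [P5 ends]
  n16 'ba': a→17
  n17 'baa': c→18
  n18 'baac': c→19
  n19 'baacc': b→20
  n20 'baaccb': ·  [P6 ends]

Failure links (BFS by depth):
  fail(1) 'a': from fail(0)=0 chase 'a': 0 ⇒ 0;  out=∅∪out(0)=∅
  fail(13) 'b': from fail(0)=0 chase 'b': 0 ⇒ 0;  out={7}∪out(0)={7}
  fail(2) 'ab': from fail(1)=0 chase 'b': 0 ⇒ 13;  out={3}∪out(13)={3,7}
  fail(7) 'aa': from fail(1)=0 chase 'a': 0 ⇒ 1;  out=∅∪out(1)=∅
  fail(11) 'ac': from fail(1)=0 chase 'c': 0 ⇒ 0;  out=∅∪out(0)=∅
  fail(14) 'bb': from fail(13)=0 chase 'b': 0 ⇒ 13;  out={4}∪out(13)={4,7}
  fail(16) 'ba': from fail(13)=0 chase 'a': 0 ⇒ 1;  out=∅∪out(1)=∅
  fail(3) 'abc': from fail(2)=13 chase 'c': 13→0 ⇒ 0;  out=∅∪out(0)=∅
  fail(8) 'aab': from fail(7)=1 chase 'b': 1 ⇒ 2;  out=∅∪out(2)={3,7}
  fail(12) 'acc': from fail(11)=0 chase 'c': 0 ⇒ 0;  out={2}∪out(0)={2}
  fail(17) 'baa': from fail(16)=1 chase 'a': 1 ⇒ 7;  out=∅∪out(7)=∅
  fail(4) 'abcb': from fail(3)=0 chase 'b': 0 ⇒ 13;  out=∅∪out(13)={7}
  fail(9) 'aabc': from fail(8)=2 chase 'c': 2 ⇒ 3;  out=∅∪out(3)=∅
  fail(15) 'abca': from fail(3)=0 chase 'a': 0 ⇒ 1;  out={5}∪out(1)={5}
  fail(18) 'baac': from fail(17)=7 chase 'c': 7→1 ⇒ 11;  out=∅∪out(11)=∅
  fail(5) 'abcbb': from fail(4)=13 chase 'b': 13 ⇒ 14;  out=∅∪out(14)={4,7}
  fail(10) 'aabcc': from fail(9)=3 chase 'c': 3→0 ⇒ 0;  out={1}∪out(0)={1}
  fail(19) 'baacc': from fail(18)=11 chase 'c': 11 ⇒ 12;  out=∅∪out(12)={2}
  fail(6) 'abcbba': from fail(5)=14 chase 'a': 14→13 ⇒ 16;  out={0}∪out(16)={0}
  fail(20) 'baaccb': from fail(19)=12 chase 'b': 12→0 ⇒ 13;  out={6}∪out(13)={6,7}

Scan:
pos 0 'c': at 0
pos 1 'a': at 1
pos 2 'a': at 7
pos 3 'b': at 8  → match P3@[2:3],P7@[3:3]
pos 4 'c': at 9
pos 5 'c': at 10  → match P1@[1:5]
pos 6 'c': at 0 (fail-walked)
pos 7 'b': at 13  → match P7@[7:7]
pos 8 'b': at 14  → match P4@[7:8],P7@[8:8]
pos 9 'a': at 16 (fail-walked)
pos 10 'b': at 2 (fail-walked)  → match P3@[9:10],P7@[10:10]
pos 11 'a': at 16 (fail-walked)
pos 12 'a': at 17
pos 13 'b': at 8 (fail-walked)  → match P3@[12:13],P7@[13:13]
pos 14 'c': at 9
pos 15 'a': at 15 (fail-walked)  → match P5@[12:15]
pos 16 'a': at 7 (fail-walked)
pos 17 'a': at 7 (fail-walked)
pos 18 'b': at 8  → match P3@[17:18],P7@[18:18]
pos 19 'c': at 9
pos 20 'c': at 10  → match P1@[16:20]
pos 21 'c': at 0 (fail-walked)
pos 22 'a': at 1
pos 23 'a': at 7
pos 24 'b': at 8  → match P3@[23:24],P7@[24:24]
pos 25 'c': at 9
pos 26 'c': at 10  → match P1@[22:26]
pos 27 'a': at 1 (fail-walked)
pos 28 'a': at 7
pos 29 'a': at 7 (fail-walked)
pos 30 'b': at 8  → match P3@[29:30],P7@[30:30]
pos 31 'c': at 9
pos 32 'a': at 15 (fail-walked)  → match P5@[29:32]
pos 33 'b': at 2 (fail-walked)  → match P3@[32:33],P7@[33:33]
pos 34 'b': at 14 (fail-walked)  → match P4@[33:34],P7@[34:34]
pos 35 'b': at 14 (fail-walked)  → match P4@[34:35],P7@[35:35]
pos 36 'b': at 14 (fail-walked)  → match P4@[35:36],P7@[36:36]
pos 37 'a': at 16 (fail-walked)
pos 38 'c': at 11 (fail-walked)
pos 39 'a': at 1 (fail-walked)
pos 40 'b': at 2  → match P3@[39:40],P7@[40:40]
pos 41 'c': at 3
pos 42 'b': at 4  → match P7@[42:42]
pos 43 'b': at 5  → match P4@[42:43],P7@[43:43]
pos 44 'a': at 6  → match P0@[39:44]
pos 45 'a': at 17 (fail-walked)
pos 46 'b': at 8 (fail-walked)  → match P3@[45:46],P7@[46:46]
pos 47 'a': at 16 (fail-walked)
pos 48 'b': at 2 (fail-walked)  → match P3@[47:48],P7@[48:48]
pos 49 'b': at 14 (fail-walked)  → match P4@[48:49],P7@[49:49]
pos 50 'c': at 0 (fail-walked)
pos 51 'b': at 13  → match P7@[51:51]
pos 52 'b': at 14  → match P4@[51:52],P7@[52:52]
pos 53 'a': at 16 (fail-walked)
pos 54 'b': at 2 (fail-walked)  → match P3@[53:54],P7@[54:54]
pos 55 'c': at 3
pos 56 'b': at 4  → match P7@[56:56]
pos 57 'b': at 5  → match P4@[56:57],P7@[57:57]
pos 58 'a': at 6  → match P0@[53:58]
pos 59 'a': at 17 (fail-walked)
pos 60 'a': at 7 (fail-walked)
pos 61 'b': at 8  → match P3@[60:61],P7@[61:61]
pos 62 'c': at 9
pos 63 'c': at 10  → match P1@[59:63]

Result: [[3,3],[3,7],[5,1],[7,7],[8,4],[8,7],[10,3],[10,7],[13,3],[13,7],[15,5],[18,3],[18,7],[20,1],[24,3],[24,7],[26,1],[30,3],[30,7],[32,5],[33,3],[33,7],[34,4],[34,7],[35,4],[35,7],[36,4],[36,7],[40,3],[40,7],[42,7],[43,4],[43,7],[44,0],[46,3],[46,7],[48,3],[48,7],[49,4],[49,7],[51,7],[52,4],[52,7],[54,3],[54,7],[56,7],[57,4],[57,7],[58,0],[61,3],[61,7],[63,1]]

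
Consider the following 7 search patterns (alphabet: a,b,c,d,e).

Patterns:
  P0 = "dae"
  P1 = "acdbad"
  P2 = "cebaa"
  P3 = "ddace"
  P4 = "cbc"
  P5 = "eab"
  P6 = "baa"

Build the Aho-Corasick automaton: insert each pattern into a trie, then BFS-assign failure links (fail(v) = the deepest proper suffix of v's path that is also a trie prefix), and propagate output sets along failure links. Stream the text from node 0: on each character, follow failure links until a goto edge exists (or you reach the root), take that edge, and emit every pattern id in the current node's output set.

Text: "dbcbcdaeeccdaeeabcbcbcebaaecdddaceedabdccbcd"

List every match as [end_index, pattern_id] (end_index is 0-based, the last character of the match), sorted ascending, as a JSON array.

Construct AC machine:
Trie (insert patterns):
  n0 'ε': a→4 b→24 c→10 d→1 e→21
  n1 'd': a→2 d→15
  n2 'da': e→3
  n3 'dae': ·  [P0 ends]
  n4 'a': c→5
  n5 'ac': d→6
  n6 'acd': b→7
  n7 'acdb': a→8
  n8 'acdba': d→9
  n9 'acdbad': ·  [P1 ends]
  n10 'c': b→19 e→11
  n11 'ce': b→12
  n12 'ceb': a→13
  n13 'ceba': a→14
  n14 'cebaa': ·  [P2 ends]
  n15 'dd': a→16
  n16 'dda': c→17
  n17 'ddac': e→18
  n18 'ddace': ·  [P3 ends]
  n19 'cb': c→20
  n20 'cbc': ·  [P4 ends]
  n21 'e': a→22
  n22 'ea': b→23
  n23 'eab': ·  [P5 ends]
  n24 'b': a→25
  n25 'ba': a→26
  n26 'baa': ·  [P6 ends]

BFS fail/out derivation:
  n1('d'): parent n0 fail=0; on 'd' 0 → fail=0;  out ∅∪∅=∅
  n4('a'): parent n0 fail=0; on 'a' 0 → fail=0;  out ∅∪∅=∅
  n10('c'): parent n0 fail=0; on 'c' 0 → fail=0;  out ∅∪∅=∅
  n21('e'): parent n0 fail=0; on 'e' 0 → fail=0;  out ∅∪∅=∅
  n24('b'): parent n0 fail=0; on 'b' 0 → fail=0;  out ∅∪∅=∅
  n2('da'): parent n1 fail=0; on 'a' 0 → fail=4;  out ∅∪∅=∅
  n5('ac'): parent n4 fail=0; on 'c' 0 → fail=10;  out ∅∪∅=∅
  n11('ce'): parent n10 fail=0; on 'e' 0 → fail=21;  out ∅∪∅=∅
  n15('dd'): parent n1 fail=0; on 'd' 0 → fail=1;  out ∅∪∅=∅
  n19('cb'): parent n10 fail=0; on 'b' 0 → fail=24;  out ∅∪∅=∅
  n22('ea'): parent n21 fail=0; on 'a' 0 → fail=4;  out ∅∪∅=∅
  n25('ba'): parent n24 fail=0; on 'a' 0 → fail=4;  out ∅∪∅=∅
  n3('dae'): parent n2 fail=4; on 'e' 4→0 → fail=21;  out {0}∪∅={0}
  n6('acd'): parent n5 fail=10; on 'd' 10→0 → fail=1;  out ∅∪∅=∅
  n12('ceb'): parent n11 fail=21; on 'b' 21→0 → fail=24;  out ∅∪∅=∅
  n16('dda'): parent n15 fail=1; on 'a' 1 → fail=2;  out ∅∪∅=∅
  n20('cbc'): parent n19 fail=24; on 'c' 24→0 → fail=10;  out {4}∪∅={4}
  n23('eab'): parent n22 fail=4; on 'b' 4→0 → fail=24;  out {5}∪∅={5}
  n26('baa'): parent n25 fail=4; on 'a' 4→0 → fail=4;  out {6}∪∅={6}
  n7('acdb'): parent n6 fail=1; on 'b' 1→0 → fail=24;  out ∅∪∅=∅
  n13('ceba'): parent n12 fail=24; on 'a' 24 → fail=25;  out ∅∪∅=∅
  n17('ddac'): parent n16 fail=2; on 'c' 2→4 → fail=5;  out ∅∪∅=∅
  n8('acdba'): parent n7 fail=24; on 'a' 24 → fail=25;  out ∅∪∅=∅
  n14('cebaa'): parent n13 fail=25; on 'a' 25 → fail=26;  out {2}∪{6}={2,6}
  n18('ddace'): parent n17 fail=5; on 'e' 5→10 → fail=11;  out {3}∪∅={3}
  n9('acdbad'): parent n8 fail=25; on 'd' 25→4→0 → fail=1;  out {1}∪∅={1}

Scan:
i=0 'd': node 0→1
i=1 'b': node 1→24 ·f
i=2 'c': node 24→10 ·f
i=3 'b': node 10→19
i=4 'c': node 19→20  emit P4@[2:4]
i=5 'd': node 20→1 ·f
i=6 'a': node 1→2
i=7 'e': node 2→3  emit P0@[5:7]
i=8 'e': node 3→21 ·f
i=9 'c': node 21→10 ·f
i=10 'c': node 10→10 ·f
i=11 'd': node 10→1 ·f
i=12 'a': node 1→2
i=13 'e': node 2→3  emit P0@[11:13]
i=14 'e': node 3→21 ·f
i=15 'a': node 21→22
i=16 'b': node 22→23  emit P5@[14:16]
i=17 'c': node 23→10 ·f
i=18 'b': node 10→19
i=19 'c': node 19→20  emit P4@[17:19]
i=20 'b': node 20→19 ·f
i=21 'c': node 19→20  emit P4@[19:21]
i=22 'e': node 20→11 ·f
i=23 'b': node 11→12
i=24 'a': node 12→13
i=25 'a': node 13→14  emit P2@[21:25],P6@[23:25]
i=26 'e': node 14→21 ·f
i=27 'c': node 21→10 ·f
i=28 'd': node 10→1 ·f
i=29 'd': node 1→15
i=30 'd': node 15→15 ·f
i=31 'a': node 15→16
i=32 'c': node 16→17
i=33 'e': node 17→18  emit P3@[29:33]
i=34 'e': node 18→21 ·f
i=35 'd': node 21→1 ·f
i=36 'a': node 1→2
i=37 'b': node 2→24 ·f
i=38 'd': node 24→1 ·f
i=39 'c': node 1→10 ·f
i=40 'c': node 10→10 ·f
i=41 'b': node 10→19
i=42 'c': node 19→20  emit P4@[40:42]
i=43 'd': node 20→1 ·f

All matches (sorted): [[4,4],[7,0],[13,0],[16,5],[19,4],[21,4],[25,2],[25,6],[33,3],[42,4]]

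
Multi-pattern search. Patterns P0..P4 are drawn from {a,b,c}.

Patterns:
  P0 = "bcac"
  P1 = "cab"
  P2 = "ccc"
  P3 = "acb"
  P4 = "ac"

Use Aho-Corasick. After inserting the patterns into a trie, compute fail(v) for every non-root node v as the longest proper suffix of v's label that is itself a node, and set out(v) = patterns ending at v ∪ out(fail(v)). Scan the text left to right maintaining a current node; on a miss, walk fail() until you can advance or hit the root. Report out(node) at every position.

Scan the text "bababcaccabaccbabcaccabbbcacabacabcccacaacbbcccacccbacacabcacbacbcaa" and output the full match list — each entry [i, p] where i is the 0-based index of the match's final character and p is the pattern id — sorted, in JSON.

Construct AC machine:
Trie (insert patterns):
  0='ε' goto a→10 b→1 c→5
  1='b' goto c→2
  2='bc' goto a→3
  3='bca' goto c→4
  4='bcac' goto ·  [P0 ends]
  5='c' goto a→6 c→8
  6='ca' goto b→7
  7='cab' goto ·  [P1 ends]
  8='cc' goto c→9
  9='ccc' goto ·  [P2 ends]
  10='a' goto c→11
  11='ac' goto b→12  [P4 ends]
  12='acb' goto ·  [P3 ends]

Failure links (BFS by depth):
  fail(1) 'b': from fail(0)=0 chase 'b': 0 ⇒ 0;  out=∅∪out(0)=∅
  fail(5) 'c': from fail(0)=0 chase 'c': 0 ⇒ 0;  out=∅∪out(0)=∅
  fail(10) 'a': from fail(0)=0 chase 'a': 0 ⇒ 0;  out=∅∪out(0)=∅
  fail(2) 'bc': from fail(1)=0 chase 'c': 0 ⇒ 5;  out=∅∪out(5)=∅
  fail(6) 'ca': from fail(5)=0 chase 'a': 0 ⇒ 10;  out=∅∪out(10)=∅
  fail(8) 'cc': from fail(5)=0 chase 'c': 0 ⇒ 5;  out=∅∪out(5)=∅
  fail(11) 'ac': from fail(10)=0 chase 'c': 0 ⇒ 5;  out={4}∪out(5)={4}
  fail(3) 'bca': from fail(2)=5 chase 'a': 5 ⇒ 6;  out=∅∪out(6)=∅
  fail(7) 'cab': from fail(6)=10 chase 'b': 10→0 ⇒ 1;  out={1}∪out(1)={1}
  fail(9) 'ccc': from fail(8)=5 chase 'c': 5 ⇒ 8;  out={2}∪out(8)={2}
  fail(12) 'acb': from fail(11)=5 chase 'b': 5→0 ⇒ 1;  out={3}∪out(1)={3}
  fail(4) 'bcac': from fail(3)=6 chase 'c': 6→10 ⇒ 11;  out={0}∪out(11)={0,4}

Text stream:
[0] read 'b'  n0⇒n1
[1] read 'a'  n1⇒n10 (fail-walked)
[2] read 'b'  n10⇒n1 (fail-walked)
[3] read 'a'  n1⇒n10 (fail-walked)
[4] read 'b'  n10⇒n1 (fail-walked)
[5] read 'c'  n1⇒n2
[6] read 'a'  n2⇒n3
[7] read 'c'  n3⇒n4  → match P0@[4:7],P4@[6:7]
[8] read 'c'  n4⇒n8 (fail-walked)
[9] read 'a'  n8⇒n6 (fail-walked)
[10] read 'b'  n6⇒n7  → match P1@[8:10]
[11] read 'a'  n7⇒n10 (fail-walked)
[12] read 'c'  n10⇒n11  → match P4@[11:12]
[13] read 'c'  n11⇒n8 (fail-walked)
[14] read 'b'  n8⇒n1 (fail-walked)
[15] read 'a'  n1⇒n10 (fail-walked)
[16] read 'b'  n10⇒n1 (fail-walked)
[17] read 'c'  n1⇒n2
[18] read 'a'  n2⇒n3
[19] read 'c'  n3⇒n4  → match P0@[16:19],P4@[18:19]
[20] read 'c'  n4⇒n8 (fail-walked)
[21] read 'a'  n8⇒n6 (fail-walked)
[22] read 'b'  n6⇒n7  → match P1@[20:22]
[23] read 'b'  n7⇒n1 (fail-walked)
[24] read 'b'  n1⇒n1 (fail-walked)
[25] read 'c'  n1⇒n2
[26] read 'a'  n2⇒n3
[27] read 'c'  n3⇒n4  → match P0@[24:27],P4@[26:27]
[28] read 'a'  n4⇒n6 (fail-walked)
[29] read 'b'  n6⇒n7  → match P1@[27:29]
[30] read 'a'  n7⇒n10 (fail-walked)
[31] read 'c'  n10⇒n11  → match P4@[30:31]
[32] read 'a'  n11⇒n6 (fail-walked)
[33] read 'b'  n6⇒n7  → match P1@[31:33]
[34] read 'c'  n7⇒n2 (fail-walked)
[35] read 'c'  n2⇒n8 (fail-walked)
[36] read 'c'  n8⇒n9  → match P2@[34:36]
[37] read 'a'  n9⇒n6 (fail-walked)
[38] read 'c'  n6⇒n11 (fail-walked)  → match P4@[37:38]
[39] read 'a'  n11⇒n6 (fail-walked)
[40] read 'a'  n6⇒n10 (fail-walked)
[41] read 'c'  n10⇒n11  → match P4@[40:41]
[42] read 'b'  n11⇒n12  → match P3@[40:42]
[43] read 'b'  n12⇒n1 (fail-walked)
[44] read 'c'  n1⇒n2
[45] read 'c'  n2⇒n8 (fail-walked)
[46] read 'c'  n8⇒n9  → match P2@[44:46]
[47] read 'a'  n9⇒n6 (fail-walked)
[48] read 'c'  n6⇒n11 (fail-walked)  → match P4@[47:48]
[49] read 'c'  n11⇒n8 (fail-walked)
[50] read 'c'  n8⇒n9  → match P2@[48:50]
[51] read 'b'  n9⇒n1 (fail-walked)
[52] read 'a'  n1⇒n10 (fail-walked)
[53] read 'c'  n10⇒n11  → match P4@[52:53]
[54] read 'a'  n11⇒n6 (fail-walked)
[55] read 'c'  n6⇒n11 (fail-walked)  → match P4@[54:55]
[56] read 'a'  n11⇒n6 (fail-walked)
[57] read 'b'  n6⇒n7  → match P1@[55:57]
[58] read 'c'  n7⇒n2 (fail-walked)
[59] read 'a'  n2⇒n3
[60] read 'c'  n3⇒n4  → match P0@[57:60],P4@[59:60]
[61] read 'b'  n4⇒n12 (fail-walked)  → match P3@[59:61]
[62] read 'a'  n12⇒n10 (fail-walked)
[63] read 'c'  n10⇒n11  → match P4@[62:63]
[64] read 'b'  n11⇒n12  → match P3@[62:64]
[65] read 'c'  n12⇒n2 (fail-walked)
[66] read 'a'  n2⇒n3
[67] read 'a'  n3⇒n10 (fail-walked)

Result: [[7,0],[7,4],[10,1],[12,4],[19,0],[19,4],[22,1],[27,0],[27,4],[29,1],[31,4],[33,1],[36,2],[38,4],[41,4],[42,3],[46,2],[48,4],[50,2],[53,4],[55,4],[57,1],[60,0],[60,4],[61,3],[63,4],[64,3]]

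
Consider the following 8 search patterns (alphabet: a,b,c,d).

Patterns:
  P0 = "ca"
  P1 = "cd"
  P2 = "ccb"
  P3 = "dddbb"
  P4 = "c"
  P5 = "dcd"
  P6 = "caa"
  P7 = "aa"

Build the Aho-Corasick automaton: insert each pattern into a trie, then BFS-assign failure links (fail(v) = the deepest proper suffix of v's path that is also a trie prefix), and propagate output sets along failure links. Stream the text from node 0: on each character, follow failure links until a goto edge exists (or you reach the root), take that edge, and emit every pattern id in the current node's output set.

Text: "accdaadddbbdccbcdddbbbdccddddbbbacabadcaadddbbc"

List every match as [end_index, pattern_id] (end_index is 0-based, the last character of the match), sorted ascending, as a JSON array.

Build automaton:
Trie (insert patterns):
  0='ε' goto a→14 c→1 d→6
  1='c' goto a→2 c→4 d→3  ←P4
  2='ca' goto a→13  ←P0
  3='cd' goto ·  ←P1
  4='cc' goto b→5
  5='ccb' goto ·  ←P2
  6='d' goto c→11 d→7
  7='dd' goto d→8
  8='ddd' goto b→9
  9='dddb' goto b→10
  10='dddbb' goto ·  ←P3
  11='dc' goto d→12
  12='dcd' goto ·  ←P5
  13='caa' goto ·  ←P6
  14='a' goto a→15
  15='aa' goto ·  ←P7

Failure links (BFS by depth):
  n1('c'): parent n0 fail=0; on 'c' 0 → fail=0;  out {4}∪∅={4}
  n6('d'): parent n0 fail=0; on 'd' 0 → fail=0;  out ∅∪∅=∅
  n14('a'): parent n0 fail=0; on 'a' 0 → fail=0;  out ∅∪∅=∅
  n2('ca'): parent n1 fail=0; on 'a' 0 → fail=14;  out {0}∪∅={0}
  n3('cd'): parent n1 fail=0; on 'd' 0 → fail=6;  out {1}∪∅={1}
  n4('cc'): parent n1 fail=0; on 'c' 0 → fail=1;  out ∅∪{4}={4}
  n7('dd'): parent n6 fail=0; on 'd' 0 → fail=6;  out ∅∪∅=∅
  n11('dc'): parent n6 fail=0; on 'c' 0 → fail=1;  out ∅∪{4}={4}
  n15('aa'): parent n14 fail=0; on 'a' 0 → fail=14;  out {7}∪∅={7}
  n5('ccb'): parent n4 fail=1; on 'b' 1→0 → fail=0;  out {2}∪∅={2}
  n8('ddd'): parent n7 fail=6; on 'd' 6 → fail=7;  out ∅∪∅=∅
  n12('dcd'): parent n11 fail=1; on 'd' 1 → fail=3;  out {5}∪{1}={1,5}
  n13('caa'): parent n2 fail=14; on 'a' 14 → fail=15;  out {6}∪{7}={6,7}
  n9('dddb'): parent n8 fail=7; on 'b' 7→6→0 → fail=0;  out ∅∪∅=∅
  n10('dddbb'): parent n9 fail=0; on 'b' 0 → fail=0;  out {3}∪∅={3}

Scan:
i=0 'a': node 0→14
i=1 'c': node 14→1 (via fail)  → match P4@[1:1]
i=2 'c': node 1→4  → match P4@[2:2]
i=3 'd': node 4→3 (via fail)  → match P1@[2:3]
i=4 'a': node 3→14 (via fail)
i=5 'a': node 14→15  → match P7@[4:5]
i=6 'd': node 15→6 (via fail)
i=7 'd': node 6→7
i=8 'd': node 7→8
i=9 'b': node 8→9
i=10 'b': node 9→10  → match P3@[6:10]
i=11 'd': node 10→6 (via fail)
i=12 'c': node 6→11  → match P4@[12:12]
i=13 'c': node 11→4 (via fail)  → match P4@[13:13]
i=14 'b': node 4→5  → match P2@[12:14]
i=15 'c': node 5→1 (via fail)  → match P4@[15:15]
i=16 'd': node 1→3  → match P1@[15:16]
i=17 'd': node 3→7 (via fail)
i=18 'd': node 7→8
i=19 'b': node 8→9
i=20 'b': node 9→10  → match P3@[16:20]
i=21 'b': node 10→0 (via fail)
i=22 'd': node 0→6
i=23 'c': node 6→11  → match P4@[23:23]
i=24 'c': node 11→4 (via fail)  → match P4@[24:24]
i=25 'd': node 4→3 (via fail)  → match P1@[24:25]
i=26 'd': node 3→7 (via fail)
i=27 'd': node 7→8
i=28 'd': node 8→8 (via fail)
i=29 'b': node 8→9
i=30 'b': node 9→10  → match P3@[26:30]
i=31 'b': node 10→0 (via fail)
i=32 'a': node 0→14
i=33 'c': node 14→1 (via fail)  → match P4@[33:33]
i=34 'a': node 1→2  → match P0@[33:34]
i=35 'b': node 2→0 (via fail)
i=36 'a': node 0→14
i=37 'd': node 14→6 (via fail)
i=38 'c': node 6→11  → match P4@[38:38]
i=39 'a': node 11→2 (via fail)  → match P0@[38:39]
i=40 'a': node 2→13  → match P6@[38:40],P7@[39:40]
i=41 'd': node 13→6 (via fail)
i=42 'd': node 6→7
i=43 'd': node 7→8
i=44 'b': node 8→9
i=45 'b': node 9→10  → match P3@[41:45]
i=46 'c': node 10→1 (via fail)  → match P4@[46:46]

Matches: [[1,4],[2,4],[3,1],[5,7],[10,3],[12,4],[13,4],[14,2],[15,4],[16,1],[20,3],[23,4],[24,4],[25,1],[30,3],[33,4],[34,0],[38,4],[39,0],[40,6],[40,7],[45,3],[46,4]]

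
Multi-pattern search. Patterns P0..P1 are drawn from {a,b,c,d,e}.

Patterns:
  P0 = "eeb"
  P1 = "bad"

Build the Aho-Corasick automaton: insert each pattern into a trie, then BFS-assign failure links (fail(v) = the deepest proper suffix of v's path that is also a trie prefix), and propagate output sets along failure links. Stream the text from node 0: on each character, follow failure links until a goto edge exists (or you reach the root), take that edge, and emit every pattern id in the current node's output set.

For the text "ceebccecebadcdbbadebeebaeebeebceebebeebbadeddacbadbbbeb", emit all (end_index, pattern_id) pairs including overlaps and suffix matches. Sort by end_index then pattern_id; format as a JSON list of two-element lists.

Construct AC machine:
Trie (insert patterns):
  0='ε' goto b→4 e→1
  1='e' goto e→2
  2='ee' goto b→3
  3='eeb' goto ·  [P0 ends]
  4='b' goto a→5
  5='ba' goto d→6
  6='bad' goto ·  [P1 ends]

Failure links (BFS by depth):
  fail(1) 'e': from fail(0)=0 chase 'e': 0 ⇒ 0;  out=∅∪out(0)=∅
  fail(4) 'b': from fail(0)=0 chase 'b': 0 ⇒ 0;  out=∅∪out(0)=∅
  fail(2) 'ee': from fail(1)=0 chase 'e': 0 ⇒ 1;  out=∅∪out(1)=∅
  fail(5) 'ba': from fail(4)=0 chase 'a': 0 ⇒ 0;  out=∅∪out(0)=∅
  fail(3) 'eeb': from fail(2)=1 chase 'b': 1→0 ⇒ 4;  out={0}∪out(4)={0}
  fail(6) 'bad': from fail(5)=0 chase 'd': 0 ⇒ 0;  out={1}∪out(0)={1}

Scan:
pos 0 'c': at 0
pos 1 'e': at 1
pos 2 'e': at 2
pos 3 'b': at 3  → match P0@[1:3]
pos 4 'c': at 0 ·f
pos 5 'c': at 0
pos 6 'e': at 1
pos 7 'c': at 0 ·f
pos 8 'e': at 1
pos 9 'b': at 4 ·f
pos 10 'a': at 5
pos 11 'd': at 6  → match P1@[9:11]
pos 12 'c': at 0 ·f
pos 13 'd': at 0
pos 14 'b': at 4
pos 15 'b': at 4 ·f
pos 16 'a': at 5
pos 17 'd': at 6  → match P1@[15:17]
pos 18 'e': at 1 ·f
pos 19 'b': at 4 ·f
pos 20 'e': at 1 ·f
pos 21 'e': at 2
pos 22 'b': at 3  → match P0@[20:22]
pos 23 'a': at 5 ·f
pos 24 'e': at 1 ·f
pos 25 'e': at 2
pos 26 'b': at 3  → match P0@[24:26]
pos 27 'e': at 1 ·f
pos 28 'e': at 2
pos 29 'b': at 3  → match P0@[27:29]
pos 30 'c': at 0 ·f
pos 31 'e': at 1
pos 32 'e': at 2
pos 33 'b': at 3  → match P0@[31:33]
pos 34 'e': at 1 ·f
pos 35 'b': at 4 ·f
pos 36 'e': at 1 ·f
pos 37 'e': at 2
pos 38 'b': at 3  → match P0@[36:38]
pos 39 'b': at 4 ·f
pos 40 'a': at 5
pos 41 'd': at 6  → match P1@[39:41]
pos 42 'e': at 1 ·f
pos 43 'd': at 0 ·f
pos 44 'd': at 0
pos 45 'a': at 0
pos 46 'c': at 0
pos 47 'b': at 4
pos 48 'a': at 5
pos 49 'd': at 6  → match P1@[47:49]
pos 50 'b': at 4 ·f
pos 51 'b': at 4 ·f
pos 52 'b': at 4 ·f
pos 53 'e': at 1 ·f
pos 54 'b': at 4 ·f

Result: [[3,0],[11,1],[17,1],[22,0],[26,0],[29,0],[33,0],[38,0],[41,1],[49,1]]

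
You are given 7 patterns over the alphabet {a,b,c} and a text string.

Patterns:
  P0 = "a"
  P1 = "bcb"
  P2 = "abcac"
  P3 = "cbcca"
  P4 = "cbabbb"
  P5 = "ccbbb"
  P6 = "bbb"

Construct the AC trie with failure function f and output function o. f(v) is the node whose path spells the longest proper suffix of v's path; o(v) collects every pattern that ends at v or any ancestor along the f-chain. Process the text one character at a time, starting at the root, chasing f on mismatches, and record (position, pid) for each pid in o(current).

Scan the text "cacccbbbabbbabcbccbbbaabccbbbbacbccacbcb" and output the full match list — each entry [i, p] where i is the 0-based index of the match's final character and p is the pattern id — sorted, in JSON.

Build automaton:
Trie (insert patterns):
  n0 'ε': a→1 b→2 c→9
  n1 'a': b→5  ←P0
  n2 'b': b→22 c→3
  n3 'bc': b→4
  n4 'bcb': ·  ←P1
  n5 'ab': c→6
  n6 'abc': a→7
  n7 'abca': c→8
  n8 'abcac': ·  ←P2
  n9 'c': b→10 c→18
  n10 'cb': a→14 c→11
  n11 'cbc': c→12
  n12 'cbcc': a→13
  n13 'cbcca': ·  ←P3
  n14 'cba': b→15
  n15 'cbab': b→16
  n16 'cbabb': b→17
  n17 'cbabbb': ·  ←P4
  n18 'cc': b→19
  n19 'ccb': b→20
  n20 'ccbb': b→21
  n21 'ccbbb': ·  ←P5
  n22 'bb': b→23
  n23 'bbb': ·  ←P6

Failure links (BFS by depth):
  n1('a'): parent n0 fail=0; on 'a' 0 → fail=0;  out {0}∪∅={0}
  n2('b'): parent n0 fail=0; on 'b' 0 → fail=0;  out ∅∪∅=∅
  n9('c'): parent n0 fail=0; on 'c' 0 → fail=0;  out ∅∪∅=∅
  n3('bc'): parent n2 fail=0; on 'c' 0 → fail=9;  out ∅∪∅=∅
  n5('ab'): parent n1 fail=0; on 'b' 0 → fail=2;  out ∅∪∅=∅
  n10('cb'): parent n9 fail=0; on 'b' 0 → fail=2;  out ∅∪∅=∅
  n18('cc'): parent n9 fail=0; on 'c' 0 → fail=9;  out ∅∪∅=∅
  n22('bb'): parent n2 fail=0; on 'b' 0 → fail=2;  out ∅∪∅=∅
  n4('bcb'): parent n3 fail=9; on 'b' 9 → fail=10;  out {1}∪∅={1}
  n6('abc'): parent n5 fail=2; on 'c' 2 → fail=3;  out ∅∪∅=∅
  n11('cbc'): parent n10 fail=2; on 'c' 2 → fail=3;  out ∅∪∅=∅
  n14('cba'): parent n10 fail=2; on 'a' 2→0 → fail=1;  out ∅∪{0}={0}
  n19('ccb'): parent n18 fail=9; on 'b' 9 → fail=10;  out ∅∪∅=∅
  n23('bbb'): parent n22 fail=2; on 'b' 2 → fail=22;  out {6}∪∅={6}
  n7('abca'): parent n6 fail=3; on 'a' 3→9→0 → fail=1;  out ∅∪{0}={0}
  n12('cbcc'): parent n11 fail=3; on 'c' 3→9 → fail=18;  out ∅∪∅=∅
  n15('cbab'): parent n14 fail=1; on 'b' 1 → fail=5;  out ∅∪∅=∅
  n20('ccbb'): parent n19 fail=10; on 'b' 10→2 → fail=22;  out ∅∪∅=∅
  n8('abcac'): parent n7 fail=1; on 'c' 1→0 → fail=9;  out {2}∪∅={2}
  n13('cbcca'): parent n12 fail=18; on 'a' 18→9→0 → fail=1;  out {3}∪{0}={0,3}
  n16('cbabb'): parent n15 fail=5; on 'b' 5→2 → fail=22;  out ∅∪∅=∅
  n21('ccbbb'): parent n20 fail=22; on 'b' 22 → fail=23;  out {5}∪{6}={5,6}
  n17('cbabbb'): parent n16 fail=22; on 'b' 22 → fail=23;  out {4}∪{6}={4,6}

Text stream:
[0] read 'c'  n0⇒n9
[1] read 'a'  n9⇒n1 (via fail)  ** P0@[1:1]
[2] read 'c'  n1⇒n9 (via fail)
[3] read 'c'  n9⇒n18
[4] read 'c'  n18⇒n18 (via fail)
[5] read 'b'  n18⇒n19
[6] read 'b'  n19⇒n20
[7] read 'b'  n20⇒n21  ** P5@[3:7],P6@[5:7]
[8] read 'a'  n21⇒n1 (via fail)  ** P0@[8:8]
[9] read 'b'  n1⇒n5
[10] read 'b'  n5⇒n22 (via fail)
[11] read 'b'  n22⇒n23  ** P6@[9:11]
[12] read 'a'  n23⇒n1 (via fail)  ** P0@[12:12]
[13] read 'b'  n1⇒n5
[14] read 'c'  n5⇒n6
[15] read 'b'  n6⇒n4 (via fail)  ** P1@[13:15]
[16] read 'c'  n4⇒n11 (via fail)
[17] read 'c'  n11⇒n12
[18] read 'b'  n12⇒n19 (via fail)
[19] read 'b'  n19⇒n20
[20] read 'b'  n20⇒n21  ** P5@[16:20],P6@[18:20]
[21] read 'a'  n21⇒n1 (via fail)  ** P0@[21:21]
[22] read 'a'  n1⇒n1 (via fail)  ** P0@[22:22]
[23] read 'b'  n1⇒n5
[24] read 'c'  n5⇒n6
[25] read 'c'  n6⇒n18 (via fail)
[26] read 'b'  n18⇒n19
[27] read 'b'  n19⇒n20
[28] read 'b'  n20⇒n21  ** P5@[24:28],P6@[26:28]
[29] read 'b'  n21⇒n23 (via fail)  ** P6@[27:29]
[30] read 'a'  n23⇒n1 (via fail)  ** P0@[30:30]
[31] read 'c'  n1⇒n9 (via fail)
[32] read 'b'  n9⇒n10
[33] read 'c'  n10⇒n11
[34] read 'c'  n11⇒n12
[35] read 'a'  n12⇒n13  ** P0@[35:35],P3@[31:35]
[36] read 'c'  n13⇒n9 (via fail)
[37] read 'b'  n9⇒n10
[38] read 'c'  n10⇒n11
[39] read 'b'  n11⇒n4 (via fail)  ** P1@[37:39]

Result: [[1,0],[7,5],[7,6],[8,0],[11,6],[12,0],[15,1],[20,5],[20,6],[21,0],[22,0],[28,5],[28,6],[29,6],[30,0],[35,0],[35,3],[39,1]]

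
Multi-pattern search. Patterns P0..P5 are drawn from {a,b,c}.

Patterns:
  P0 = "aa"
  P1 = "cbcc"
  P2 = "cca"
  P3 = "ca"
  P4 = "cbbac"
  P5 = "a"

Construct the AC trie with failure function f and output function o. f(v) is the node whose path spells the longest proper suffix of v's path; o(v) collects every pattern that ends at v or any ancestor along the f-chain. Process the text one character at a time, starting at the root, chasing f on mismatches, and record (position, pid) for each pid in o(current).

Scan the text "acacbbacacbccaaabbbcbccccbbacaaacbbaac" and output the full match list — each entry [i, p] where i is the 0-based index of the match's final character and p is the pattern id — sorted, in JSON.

Construct AC machine:
Trie nodes:
  0='ε' goto a→1 c→3
  1='a' goto a→2  [P5 ends]
  2='aa' goto ·  [P0 ends]
  3='c' goto a→9 b→4 c→7
  4='cb' goto b→10 c→5
  5='cbc' goto c→6
  6='cbcc' goto ·  [P1 ends]
  7='cc' goto a→8
  8='cca' goto ·  [P2 ends]
  9='ca' goto ·  [P3 ends]
  10='cbb' goto a→11
  11='cbba' goto c→12
  12='cbbac' goto ·  [P4 ends]

BFS fail/out derivation:
  fail(1) 'a': from fail(0)=0 chase 'a': 0 ⇒ 0;  out={5}∪out(0)={5}
  fail(3) 'c': from fail(0)=0 chase 'c': 0 ⇒ 0;  out=∅∪out(0)=∅
  fail(2) 'aa': from fail(1)=0 chase 'a': 0 ⇒ 1;  out={0}∪out(1)={0,5}
  fail(4) 'cb': from fail(3)=0 chase 'b': 0 ⇒ 0;  out=∅∪out(0)=∅
  fail(7) 'cc': from fail(3)=0 chase 'c': 0 ⇒ 3;  out=∅∪out(3)=∅
  fail(9) 'ca': from fail(3)=0 chase 'a': 0 ⇒ 1;  out={3}∪out(1)={3,5}
  fail(5) 'cbc': from fail(4)=0 chase 'c': 0 ⇒ 3;  out=∅∪out(3)=∅
  fail(8) 'cca': from fail(7)=3 chase 'a': 3 ⇒ 9;  out={2}∪out(9)={2,3,5}
  fail(10) 'cbb': from fail(4)=0 chase 'b': 0 ⇒ 0;  out=∅∪out(0)=∅
  fail(6) 'cbcc': from fail(5)=3 chase 'c': 3 ⇒ 7;  out={1}∪out(7)={1}
  fail(11) 'cbba': from fail(10)=0 chase 'a': 0 ⇒ 1;  out=∅∪out(1)={5}
  fail(12) 'cbbac': from fail(11)=1 chase 'c': 1→0 ⇒ 3;  out={4}∪out(3)={4}

Scan:
i=0 'a': node 0→1  emit P5@[0:0]
i=1 'c': node 1→3 (via fail)
i=2 'a': node 3→9  emit P3@[1:2],P5@[2:2]
i=3 'c': node 9→3 (via fail)
i=4 'b': node 3→4
i=5 'b': node 4→10
i=6 'a': node 10→11  emit P5@[6:6]
i=7 'c': node 11→12  emit P4@[3:7]
i=8 'a': node 12→9 (via fail)  emit P3@[7:8],P5@[8:8]
i=9 'c': node 9→3 (via fail)
i=10 'b': node 3→4
i=11 'c': node 4→5
i=12 'c': node 5→6  emit P1@[9:12]
i=13 'a': node 6→8 (via fail)  emit P2@[11:13],P3@[12:13],P5@[13:13]
i=14 'a': node 8→2 (via fail)  emit P0@[13:14],P5@[14:14]
i=15 'a': node 2→2 (via fail)  emit P0@[14:15],P5@[15:15]
i=16 'b': node 2→0 (via fail)
i=17 'b': node 0→0
i=18 'b': node 0→0
i=19 'c': node 0→3
i=20 'b': node 3→4
i=21 'c': node 4→5
i=22 'c': node 5→6  emit P1@[19:22]
i=23 'c': node 6→7 (via fail)
i=24 'c': node 7→7 (via fail)
i=25 'b': node 7→4 (via fail)
i=26 'b': node 4→10
i=27 'a': node 10→11  emit P5@[27:27]
i=28 'c': node 11→12  emit P4@[24:28]
i=29 'a': node 12→9 (via fail)  emit P3@[28:29],P5@[29:29]
i=30 'a': node 9→2 (via fail)  emit P0@[29:30],P5@[30:30]
i=31 'a': node 2→2 (via fail)  emit P0@[30:31],P5@[31:31]
i=32 'c': node 2→3 (via fail)
i=33 'b': node 3→4
i=34 'b': node 4→10
i=35 'a': node 10→11  emit P5@[35:35]
i=36 'a': node 11→2 (via fail)  emit P0@[35:36],P5@[36:36]
i=37 'c': node 2→3 (via fail)

Result: [[0,5],[2,3],[2,5],[6,5],[7,4],[8,3],[8,5],[12,1],[13,2],[13,3],[13,5],[14,0],[14,5],[15,0],[15,5],[22,1],[27,5],[28,4],[29,3],[29,5],[30,0],[30,5],[31,0],[31,5],[35,5],[36,0],[36,5]]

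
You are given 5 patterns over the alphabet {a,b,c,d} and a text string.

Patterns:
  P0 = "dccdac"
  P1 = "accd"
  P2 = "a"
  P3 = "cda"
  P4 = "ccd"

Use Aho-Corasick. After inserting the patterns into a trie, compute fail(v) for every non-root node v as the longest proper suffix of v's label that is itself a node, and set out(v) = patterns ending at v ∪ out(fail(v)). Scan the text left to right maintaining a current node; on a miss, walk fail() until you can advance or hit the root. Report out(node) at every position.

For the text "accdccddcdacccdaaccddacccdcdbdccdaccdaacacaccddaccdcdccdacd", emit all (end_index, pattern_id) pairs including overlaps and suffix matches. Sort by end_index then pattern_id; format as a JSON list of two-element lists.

Build:
Trie nodes:
  0='ε' goto a→7 c→11 d→1
  1='d' goto c→2
  2='dc' goto c→3
  3='dcc' goto d→4
  4='dccd' goto a→5
  5='dccda' goto c→6
  6='dccdac' goto ·  ←P0
  7='a' goto c→8  ←P2
  8='ac' goto c→9
  9='acc' goto d→10
  10='accd' goto ·  ←P1
  11='c' goto c→14 d→12
  12='cd' goto a→13
  13='cda' goto ·  ←P3
  14='cc' goto d→15
  15='ccd' goto ·  ←P4

Failure links (BFS by depth):
  fail(1) 'd': from fail(0)=0 chase 'd': 0 ⇒ 0;  out=∅∪out(0)=∅
  fail(7) 'a': from fail(0)=0 chase 'a': 0 ⇒ 0;  out={2}∪out(0)={2}
  fail(11) 'c': from fail(0)=0 chase 'c': 0 ⇒ 0;  out=∅∪out(0)=∅
  fail(2) 'dc': from fail(1)=0 chase 'c': 0 ⇒ 11;  out=∅∪out(11)=∅
  fail(8) 'ac': from fail(7)=0 chase 'c': 0 ⇒ 11;  out=∅∪out(11)=∅
  fail(12) 'cd': from fail(11)=0 chase 'd': 0 ⇒ 1;  out=∅∪out(1)=∅
  fail(14) 'cc': from fail(11)=0 chase 'c': 0 ⇒ 11;  out=∅∪out(11)=∅
  fail(3) 'dcc': from fail(2)=11 chase 'c': 11 ⇒ 14;  out=∅∪out(14)=∅
  fail(9) 'acc': from fail(8)=11 chase 'c': 11 ⇒ 14;  out=∅∪out(14)=∅
  fail(13) 'cda': from fail(12)=1 chase 'a': 1→0 ⇒ 7;  out={3}∪out(7)={2,3}
  fail(15) 'ccd': from fail(14)=11 chase 'd': 11 ⇒ 12;  out={4}∪out(12)={4}
  fail(4) 'dccd': from fail(3)=14 chase 'd': 14 ⇒ 15;  out=∅∪out(15)={4}
  fail(10) 'accd': from fail(9)=14 chase 'd': 14 ⇒ 15;  out={1}∪out(15)={1,4}
  fail(5) 'dccda': from fail(4)=15 chase 'a': 15→12 ⇒ 13;  out=∅∪out(13)={2,3}
  fail(6) 'dccdac': from fail(5)=13 chase 'c': 13→7 ⇒ 8;  out={0}∪out(8)={0}

Run:
[0] read 'a'  n0⇒n7  → match P2@[0:0]
[1] read 'c'  n7⇒n8
[2] read 'c'  n8⇒n9
[3] read 'd'  n9⇒n10  → match P1@[0:3],P4@[1:3]
[4] read 'c'  n10⇒n2 ·f
[5] read 'c'  n2⇒n3
[6] read 'd'  n3⇒n4  → match P4@[4:6]
[7] read 'd'  n4⇒n1 ·f
[8] read 'c'  n1⇒n2
[9] read 'd'  n2⇒n12 ·f
[10] read 'a'  n12⇒n13  → match P2@[10:10],P3@[8:10]
[11] read 'c'  n13⇒n8 ·f
[12] read 'c'  n8⇒n9
[13] read 'c'  n9⇒n14 ·f
[14] read 'd'  n14⇒n15  → match P4@[12:14]
[15] read 'a'  n15⇒n13 ·f  → match P2@[15:15],P3@[13:15]
[16] read 'a'  n13⇒n7 ·f  → match P2@[16:16]
[17] read 'c'  n7⇒n8
[18] read 'c'  n8⇒n9
[19] read 'd'  n9⇒n10  → match P1@[16:19],P4@[17:19]
[20] read 'd'  n10⇒n1 ·f
[21] read 'a'  n1⇒n7 ·f  → match P2@[21:21]
[22] read 'c'  n7⇒n8
[23] read 'c'  n8⇒n9
[24] read 'c'  n9⇒n14 ·f
[25] read 'd'  n14⇒n15  → match P4@[23:25]
[26] read 'c'  n15⇒n2 ·f
[27] read 'd'  n2⇒n12 ·f
[28] read 'b'  n12⇒n0 ·f
[29] read 'd'  n0⇒n1
[30] read 'c'  n1⇒n2
[31] read 'c'  n2⇒n3
[32] read 'd'  n3⇒n4  → match P4@[30:32]
[33] read 'a'  n4⇒n5  → match P2@[33:33],P3@[31:33]
[34] read 'c'  n5⇒n6  → match P0@[29:34]
[35] read 'c'  n6⇒n9 ·f
[36] read 'd'  n9⇒n10  → match P1@[33:36],P4@[34:36]
[37] read 'a'  n10⇒n13 ·f  → match P2@[37:37],P3@[35:37]
[38] read 'a'  n13⇒n7 ·f  → match P2@[38:38]
[39] read 'c'  n7⇒n8
[40] read 'a'  n8⇒n7 ·f  → match P2@[40:40]
[41] read 'c'  n7⇒n8
[42] read 'a'  n8⇒n7 ·f  → match P2@[42:42]
[43] read 'c'  n7⇒n8
[44] read 'c'  n8⇒n9
[45] read 'd'  n9⇒n10  → match P1@[42:45],P4@[43:45]
[46] read 'd'  n10⇒n1 ·f
[47] read 'a'  n1⇒n7 ·f  → match P2@[47:47]
[48] read 'c'  n7⇒n8
[49] read 'c'  n8⇒n9
[50] read 'd'  n9⇒n10  → match P1@[47:50],P4@[48:50]
[51] read 'c'  n10⇒n2 ·f
[52] read 'd'  n2⇒n12 ·f
[53] read 'c'  n12⇒n2 ·f
[54] read 'c'  n2⇒n3
[55] read 'd'  n3⇒n4  → match P4@[53:55]
[56] read 'a'  n4⇒n5  → match P2@[56:56],P3@[54:56]
[57] read 'c'  n5⇒n6  → match P0@[52:57]
[58] read 'd'  n6⇒n12 ·f

Result: [[0,2],[3,1],[3,4],[6,4],[10,2],[10,3],[14,4],[15,2],[15,3],[16,2],[19,1],[19,4],[21,2],[25,4],[32,4],[33,2],[33,3],[34,0],[36,1],[36,4],[37,2],[37,3],[38,2],[40,2],[42,2],[45,1],[45,4],[47,2],[50,1],[50,4],[55,4],[56,2],[56,3],[57,0]]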